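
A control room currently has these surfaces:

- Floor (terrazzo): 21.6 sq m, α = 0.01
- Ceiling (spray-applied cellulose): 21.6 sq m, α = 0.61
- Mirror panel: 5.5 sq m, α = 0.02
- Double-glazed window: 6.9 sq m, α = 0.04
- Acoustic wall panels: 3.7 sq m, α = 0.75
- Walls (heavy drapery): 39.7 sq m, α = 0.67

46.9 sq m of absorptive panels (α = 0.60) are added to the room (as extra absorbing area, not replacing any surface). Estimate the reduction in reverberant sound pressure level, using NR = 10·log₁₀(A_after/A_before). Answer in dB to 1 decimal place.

Total absorption A_before = 21.6·0.01 + 21.6·0.61 + 5.5·0.02 + 6.9·0.04 + 3.7·0.75 + 39.7·0.67
  = 0.216 + 13.176 + 0.110 + 0.276 + 2.775 + 26.599 = 43.152 sq m sabins.
Treatment contributes 46.9·0.60 = 28.140 sabins.
New total A_after = 71.292 sabins.
NR = 10·log₁₀(71.292/43.152) = 2.2 dB.

2.2 dB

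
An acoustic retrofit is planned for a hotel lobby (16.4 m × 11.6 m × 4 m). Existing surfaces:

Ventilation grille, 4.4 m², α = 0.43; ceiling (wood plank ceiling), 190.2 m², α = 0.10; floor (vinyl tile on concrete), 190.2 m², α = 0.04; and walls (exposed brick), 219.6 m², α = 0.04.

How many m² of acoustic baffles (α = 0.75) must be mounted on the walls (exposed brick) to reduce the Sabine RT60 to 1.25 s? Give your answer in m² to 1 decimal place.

85.5

A₁ = Σ Sᵢαᵢ = 4.4·0.43 + 190.2·0.10 + 190.2·0.04 + 219.6·0.04 = 37.304 sabins.
V = 760.96 m³. Target absorption A₂ = 0.161 × 760.96 / 1.25 = 98.012 sabins.
Absorption to add: 98.012 − 37.304 = 60.708 sabins.
Net gain per m²: Δα = 0.75 − 0.04 = 0.71.
Panel area = 60.708 / 0.71 = 85.5 m².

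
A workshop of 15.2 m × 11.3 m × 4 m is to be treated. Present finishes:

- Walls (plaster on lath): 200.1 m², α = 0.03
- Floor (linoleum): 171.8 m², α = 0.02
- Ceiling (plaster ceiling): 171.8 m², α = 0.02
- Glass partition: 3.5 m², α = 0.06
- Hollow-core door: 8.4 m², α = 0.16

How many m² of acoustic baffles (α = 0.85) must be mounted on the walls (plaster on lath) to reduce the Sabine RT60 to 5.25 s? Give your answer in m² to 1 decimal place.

A₁ = Σ Sᵢαᵢ = 200.1*0.03 + 171.8*0.02 + 171.8*0.02 + 3.5*0.06 + 8.4*0.16 = 14.429 sabins.
V = 687.04 m³. Target absorption A₂ = 0.161 × 687.04 / 5.25 = 21.069 sabins.
Absorption to add: 21.069 − 14.429 = 6.640 sabins.
Net gain per m²: Δα = 0.85 − 0.03 = 0.82.
Area = ΔA/Δα = 6.640/0.82 = 8.1 m².

8.1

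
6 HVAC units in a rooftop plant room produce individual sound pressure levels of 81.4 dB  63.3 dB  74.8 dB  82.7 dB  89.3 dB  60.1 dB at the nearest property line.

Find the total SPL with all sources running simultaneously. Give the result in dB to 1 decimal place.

Sum in the linear (power) domain: Σ 10^(Lᵢ/10) = 10^(81.4/10) + 10^(63.3/10) + 10^(74.8/10) + 10^(82.7/10) + 10^(89.3/10) + 10^(60.1/10) = 1.209e+09.
Combined level = 10 log₁₀(1.209e+09) = 90.8 dB.

90.8 dB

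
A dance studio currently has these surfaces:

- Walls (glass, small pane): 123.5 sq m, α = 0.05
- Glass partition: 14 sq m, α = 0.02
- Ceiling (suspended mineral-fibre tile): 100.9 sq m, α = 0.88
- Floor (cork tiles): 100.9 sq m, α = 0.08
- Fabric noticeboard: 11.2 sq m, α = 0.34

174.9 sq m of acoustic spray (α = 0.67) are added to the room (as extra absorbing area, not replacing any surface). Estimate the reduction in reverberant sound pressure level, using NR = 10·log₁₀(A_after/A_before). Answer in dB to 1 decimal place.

A_before = Σ Sᵢαᵢ = 123.5·0.05 + 14·0.02 + 100.9·0.88 + 100.9·0.08 + 11.2·0.34 = 107.127 sabins.
Treatment contributes 174.9·0.67 = 117.183 sabins.
New total A_after = 224.310 sabins.
Reduction = 10 log₁₀(A_after/A_before) = 10 log₁₀(2.0939) = 3.2 dB.

3.2 dB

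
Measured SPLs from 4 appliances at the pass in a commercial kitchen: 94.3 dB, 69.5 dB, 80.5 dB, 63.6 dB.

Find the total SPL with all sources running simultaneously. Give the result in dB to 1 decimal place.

Σ 10^(Lᵢ/10) = 2.815e+09.
Combined level = 10 log₁₀(2.815e+09) = 94.5 dB.

94.5 dB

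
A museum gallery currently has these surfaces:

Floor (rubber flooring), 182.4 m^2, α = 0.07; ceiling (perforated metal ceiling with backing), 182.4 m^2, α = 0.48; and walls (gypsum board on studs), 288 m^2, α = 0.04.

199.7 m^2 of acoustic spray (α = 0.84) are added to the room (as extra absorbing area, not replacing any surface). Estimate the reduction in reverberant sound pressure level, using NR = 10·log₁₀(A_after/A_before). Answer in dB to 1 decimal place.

Summing Sᵢαᵢ: 12.768 + 87.552 + 11.520 → A_before = 111.840 sabins.
Added absorption = 199.7 × 0.84 = 167.748 sabins.
New total A_after = 279.588 sabins.
Reduction = 10 log₁₀(A_after/A_before) = 10 log₁₀(2.4999) = 4.0 dB.

4.0 dB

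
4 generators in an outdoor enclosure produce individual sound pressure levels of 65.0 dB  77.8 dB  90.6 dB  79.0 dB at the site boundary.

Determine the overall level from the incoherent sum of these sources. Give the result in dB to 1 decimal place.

Converting to relative power and adding: 10^(65.0/10) + 10^(77.8/10) + 10^(90.6/10) + 10^(79.0/10) = 1.291e+09.
Back to dB: 10·log₁₀ Σ = 91.1 dB.

91.1 dB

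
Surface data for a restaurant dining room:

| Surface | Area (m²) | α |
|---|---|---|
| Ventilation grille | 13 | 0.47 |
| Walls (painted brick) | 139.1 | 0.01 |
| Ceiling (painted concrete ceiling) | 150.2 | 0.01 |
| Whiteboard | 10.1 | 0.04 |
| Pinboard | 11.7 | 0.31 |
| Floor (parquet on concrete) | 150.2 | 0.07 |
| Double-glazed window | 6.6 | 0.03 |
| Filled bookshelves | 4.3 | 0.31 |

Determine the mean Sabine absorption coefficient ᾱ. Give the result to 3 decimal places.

0.052

Total surface area S = 485.2 m².
A = 13×0.47 + 139.1×0.01 + 150.2×0.01 + 10.1×0.04 + 11.7×0.31 + 150.2×0.07 + 6.6×0.03 + 4.3×0.31 = 25.079 sabins.
ᾱ = 25.079 / 485.2 = 0.052.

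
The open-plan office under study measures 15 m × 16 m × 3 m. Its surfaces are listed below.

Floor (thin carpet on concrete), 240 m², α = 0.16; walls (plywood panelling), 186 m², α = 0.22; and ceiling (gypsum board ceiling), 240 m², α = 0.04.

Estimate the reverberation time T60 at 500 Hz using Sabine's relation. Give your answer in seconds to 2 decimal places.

Equivalent absorption area: A = 240×0.16 + 186×0.22 + 240×0.04 = 88.920 m².
Volume V = 15 × 16 × 3 = 720 m³.
RT60 = 0.161 · V / A = 0.161 × 720 / 88.920 = 1.30 s.

1.30 seconds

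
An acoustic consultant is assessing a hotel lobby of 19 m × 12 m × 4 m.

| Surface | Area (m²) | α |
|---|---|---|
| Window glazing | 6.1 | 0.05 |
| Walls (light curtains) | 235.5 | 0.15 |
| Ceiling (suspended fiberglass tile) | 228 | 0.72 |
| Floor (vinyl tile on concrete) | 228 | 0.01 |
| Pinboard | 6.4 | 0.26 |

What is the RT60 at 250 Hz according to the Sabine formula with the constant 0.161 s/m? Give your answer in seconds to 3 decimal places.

0.721 sec

Equivalent absorption area: A = 6.1·0.05 + 235.5·0.15 + 228·0.72 + 228·0.01 + 6.4·0.26 = 203.734 m².
V = 19·12·4 = 912 m³.
RT60 = 0.161 · V / A = 0.161 × 912 / 203.734 = 0.721 s.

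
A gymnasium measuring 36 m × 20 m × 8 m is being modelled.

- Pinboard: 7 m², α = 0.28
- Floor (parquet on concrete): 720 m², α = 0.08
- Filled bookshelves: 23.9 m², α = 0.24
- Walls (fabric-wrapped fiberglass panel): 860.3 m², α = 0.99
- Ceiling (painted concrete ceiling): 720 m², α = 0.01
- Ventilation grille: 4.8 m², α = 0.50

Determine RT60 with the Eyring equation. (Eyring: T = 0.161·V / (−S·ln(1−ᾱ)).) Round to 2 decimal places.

S = Σ Sᵢ = 2336.0 m².
Σ(Sᵢαᵢ) = 7×0.28 + 720×0.08 + 23.9×0.24 + 860.3×0.99 + 720×0.01 + 4.8×0.50 = 926.593.
Mean coefficient ᾱ = A/S = 0.3967.
−S·ln(1−ᾱ) = −2336.0 × ln(1 − 0.3967) = 1180.476.
V = 36 × 20 × 8 = 5760 m³.
RT60 = 0.161 × 5760 / 1180.476 = 0.79 s.

0.79 seconds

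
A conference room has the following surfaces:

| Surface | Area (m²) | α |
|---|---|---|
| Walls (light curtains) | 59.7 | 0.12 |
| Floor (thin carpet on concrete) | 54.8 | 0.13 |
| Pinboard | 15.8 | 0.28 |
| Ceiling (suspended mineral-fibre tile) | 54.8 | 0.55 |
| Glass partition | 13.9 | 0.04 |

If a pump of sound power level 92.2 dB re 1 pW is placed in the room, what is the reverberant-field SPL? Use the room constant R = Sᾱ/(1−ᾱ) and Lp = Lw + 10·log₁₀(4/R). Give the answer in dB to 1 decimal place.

Σ(Sᵢαᵢ) = 59.7×0.12 + 54.8×0.13 + 15.8×0.28 + 54.8×0.55 + 13.9×0.04 = 49.408; total area S = 199.0 m².
ᾱ = 0.2483, so room constant R = A/(1−ᾱ) = 65.728 m².
Lp = 92.2 + 10·log₁₀(4/65.728) = 92.2 + (-12.16) = 80.0 dB.

80.0 dB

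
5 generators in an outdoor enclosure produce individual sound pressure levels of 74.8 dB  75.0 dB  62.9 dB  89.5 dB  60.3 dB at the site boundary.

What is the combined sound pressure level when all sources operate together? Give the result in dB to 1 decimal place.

Sum in the linear (power) domain: Σ 10^(Lᵢ/10) = 10^(74.8/10) + 10^(75.0/10) + 10^(62.9/10) + 10^(89.5/10) + 10^(60.3/10) = 9.561e+08.
L_total = 10·log₁₀(9.561e+08) = 89.8 dB.

89.8 dB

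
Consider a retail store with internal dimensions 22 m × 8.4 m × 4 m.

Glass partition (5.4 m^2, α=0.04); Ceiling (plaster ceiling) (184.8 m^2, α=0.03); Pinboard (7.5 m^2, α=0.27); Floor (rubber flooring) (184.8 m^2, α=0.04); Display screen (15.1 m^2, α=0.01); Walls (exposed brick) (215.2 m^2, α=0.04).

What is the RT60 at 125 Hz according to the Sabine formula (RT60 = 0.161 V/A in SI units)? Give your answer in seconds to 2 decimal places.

4.97 seconds

Equivalent absorption area: A = 5.4×0.04 + 184.8×0.03 + 7.5×0.27 + 184.8×0.04 + 15.1×0.01 + 215.2×0.04 = 23.936 m^2.
Room volume: 739.2 m³.
RT60 = 0.161 · V / A = 0.161 × 739.2 / 23.936 = 4.97 s.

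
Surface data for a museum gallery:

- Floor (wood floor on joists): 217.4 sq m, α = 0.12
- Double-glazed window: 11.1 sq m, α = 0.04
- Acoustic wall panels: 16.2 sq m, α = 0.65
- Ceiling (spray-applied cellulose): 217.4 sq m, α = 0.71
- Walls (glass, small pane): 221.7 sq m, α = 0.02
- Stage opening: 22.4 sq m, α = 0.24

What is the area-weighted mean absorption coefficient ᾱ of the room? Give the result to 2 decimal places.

S = Σ Sᵢ = 217.4 + 11.1 + 16.2 + 217.4 + 221.7 + 22.4 = 706.2 sq m.
Σ(Sᵢαᵢ) = 217.4·0.12 + 11.1·0.04 + 16.2·0.65 + 217.4·0.71 + 221.7·0.02 + 22.4·0.24 = 201.226.
ᾱ = 201.226 / 706.2 = 0.28.

0.28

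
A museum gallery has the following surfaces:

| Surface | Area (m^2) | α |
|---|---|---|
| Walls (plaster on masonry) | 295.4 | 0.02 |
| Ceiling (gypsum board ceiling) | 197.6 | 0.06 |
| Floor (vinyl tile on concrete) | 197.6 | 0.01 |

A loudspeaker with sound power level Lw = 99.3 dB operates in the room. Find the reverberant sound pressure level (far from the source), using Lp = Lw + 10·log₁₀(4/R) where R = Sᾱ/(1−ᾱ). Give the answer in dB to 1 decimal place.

92.2 dB

Σ(Sᵢαᵢ) = 295.4×0.02 + 197.6×0.06 + 197.6×0.01 = 19.740; total area S = 690.6 m^2.
ᾱ = 19.740/690.6 = 0.0286; R = Sᾱ/(1−ᾱ) = 19.740/(1−0.0286) = 20.321 m^2.
Lp = 99.3 + 10·log₁₀(4/20.321) = 99.3 + (-7.06) = 92.2 dB.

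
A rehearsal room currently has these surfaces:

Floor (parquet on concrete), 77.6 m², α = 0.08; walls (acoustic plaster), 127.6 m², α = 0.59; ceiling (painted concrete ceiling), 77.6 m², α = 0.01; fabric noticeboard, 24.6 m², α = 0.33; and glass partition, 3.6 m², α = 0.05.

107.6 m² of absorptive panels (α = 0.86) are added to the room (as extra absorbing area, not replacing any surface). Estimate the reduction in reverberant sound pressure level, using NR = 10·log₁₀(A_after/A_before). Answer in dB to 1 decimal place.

3.1 dB

Equivalent absorption area: A_before = 77.6·0.08 + 127.6·0.59 + 77.6·0.01 + 24.6·0.33 + 3.6·0.05 = 90.566 m².
Added absorption = 107.6 × 0.86 = 92.536 sabins.
A_after = 90.566 + 92.536 = 183.102 sabins.
NR = 10·log₁₀(183.102/90.566) = 3.1 dB.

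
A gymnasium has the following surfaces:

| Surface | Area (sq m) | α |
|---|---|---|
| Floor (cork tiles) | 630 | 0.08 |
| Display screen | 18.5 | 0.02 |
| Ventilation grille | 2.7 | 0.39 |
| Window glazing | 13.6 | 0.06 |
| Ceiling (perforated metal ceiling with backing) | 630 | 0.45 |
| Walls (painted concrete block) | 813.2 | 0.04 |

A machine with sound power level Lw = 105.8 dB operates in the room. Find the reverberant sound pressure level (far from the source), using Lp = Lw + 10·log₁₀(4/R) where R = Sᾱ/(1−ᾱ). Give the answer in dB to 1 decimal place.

Σ(Sᵢαᵢ) = 630·0.08 + 18.5·0.02 + 2.7·0.39 + 13.6·0.06 + 630·0.45 + 813.2·0.04 = 368.667; total area S = 2108.0 sq m.
ᾱ = 0.1749, so room constant R = A/(1−ᾱ) = 446.815 sq m.
Lp = Lw + 10 log₁₀(4/R) = 105.8 -20.48 = 85.3 dB.

85.3 dB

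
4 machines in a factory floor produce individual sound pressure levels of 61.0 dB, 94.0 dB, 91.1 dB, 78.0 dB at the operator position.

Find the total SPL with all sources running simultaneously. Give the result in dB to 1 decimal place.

Σ 10^(Lᵢ/10) = 3.864e+09.
Back to dB: 10·log₁₀ Σ = 95.9 dB.

95.9 dB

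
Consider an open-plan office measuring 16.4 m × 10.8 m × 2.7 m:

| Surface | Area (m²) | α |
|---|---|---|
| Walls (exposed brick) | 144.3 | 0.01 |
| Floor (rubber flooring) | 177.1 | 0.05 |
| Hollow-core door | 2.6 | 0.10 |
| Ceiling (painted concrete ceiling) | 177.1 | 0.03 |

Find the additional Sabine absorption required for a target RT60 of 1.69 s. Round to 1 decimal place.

Equivalent absorption area: A₁ = 144.3×0.01 + 177.1×0.05 + 2.6×0.10 + 177.1×0.03 = 15.871 m².
For T = 1.69 s, need A₂ = 0.161·V/T = 0.161·478.224/1.69 = 45.559 sabins.
ΔA = A₂ − A₁ = 45.559 − 15.871 = 29.7 sabins.

29.7 sabins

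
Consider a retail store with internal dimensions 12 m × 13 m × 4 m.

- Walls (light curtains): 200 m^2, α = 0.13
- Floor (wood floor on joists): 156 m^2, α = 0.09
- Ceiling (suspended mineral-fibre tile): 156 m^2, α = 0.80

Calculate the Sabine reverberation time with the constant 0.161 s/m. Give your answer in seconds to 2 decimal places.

Equivalent absorption area: A = 200*0.13 + 156*0.09 + 156*0.80 = 164.840 m^2.
Room volume: 624 m³.
RT60 = 0.161 · V / A = 0.161 × 624 / 164.840 = 0.61 s.

0.61 seconds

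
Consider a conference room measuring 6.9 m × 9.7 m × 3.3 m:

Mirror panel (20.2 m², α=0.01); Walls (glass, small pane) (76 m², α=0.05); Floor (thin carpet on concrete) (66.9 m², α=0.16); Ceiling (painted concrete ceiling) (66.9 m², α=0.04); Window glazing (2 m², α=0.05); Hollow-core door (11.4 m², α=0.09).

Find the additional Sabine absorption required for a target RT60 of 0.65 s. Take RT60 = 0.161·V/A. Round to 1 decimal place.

Total absorption A₁ = 20.2*0.01 + 76*0.05 + 66.9*0.16 + 66.9*0.04 + 2*0.05 + 11.4*0.09
  = 0.202 + 3.800 + 10.704 + 2.676 + 0.100 + 1.026 = 18.508 m² sabins.
V = 220.869 m³. Required absorption A₂ = 0.161 × 220.869 / 0.65 = 54.708 sabins.
Additional absorption ΔA = 54.708 − 18.508 = 36.2 sabins.

36.2 sabins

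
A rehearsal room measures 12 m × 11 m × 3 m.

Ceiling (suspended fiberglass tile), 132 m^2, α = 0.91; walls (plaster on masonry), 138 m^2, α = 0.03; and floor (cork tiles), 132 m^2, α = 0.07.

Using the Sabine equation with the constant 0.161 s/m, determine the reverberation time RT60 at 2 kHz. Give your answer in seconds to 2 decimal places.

0.48 seconds

Summing Sᵢαᵢ: 120.120 + 4.140 + 9.240 → A = 133.500 sabins.
Room volume: 396 m³.
RT60 = 0.161 · V / A = 0.161 × 396 / 133.500 = 0.48 s.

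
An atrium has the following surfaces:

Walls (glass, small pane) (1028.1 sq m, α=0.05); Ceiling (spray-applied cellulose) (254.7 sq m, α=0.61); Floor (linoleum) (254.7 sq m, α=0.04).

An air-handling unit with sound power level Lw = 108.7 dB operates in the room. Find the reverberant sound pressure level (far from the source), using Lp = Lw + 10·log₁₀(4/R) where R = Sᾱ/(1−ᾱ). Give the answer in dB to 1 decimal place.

90.7 dB

Σ(Sᵢαᵢ) = 1028.1×0.05 + 254.7×0.61 + 254.7×0.04 = 216.960; total area S = 1537.5 sq m.
ᾱ = 0.1411, so room constant R = A/(1−ᾱ) = 252.602 sq m.
Lp = Lw + 10 log₁₀(4/R) = 108.7 -18.00 = 90.7 dB.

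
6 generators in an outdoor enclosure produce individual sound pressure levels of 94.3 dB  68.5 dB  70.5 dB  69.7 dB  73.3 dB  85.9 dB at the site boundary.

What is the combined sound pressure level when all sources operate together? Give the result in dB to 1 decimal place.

95.0 dB

Sum in the linear (power) domain: Σ 10^(Lᵢ/10) = 10^(94.3/10) + 10^(68.5/10) + 10^(70.5/10) + 10^(69.7/10) + 10^(73.3/10) + 10^(85.9/10) = 3.13e+09.
Back to dB: 10·log₁₀ Σ = 95.0 dB.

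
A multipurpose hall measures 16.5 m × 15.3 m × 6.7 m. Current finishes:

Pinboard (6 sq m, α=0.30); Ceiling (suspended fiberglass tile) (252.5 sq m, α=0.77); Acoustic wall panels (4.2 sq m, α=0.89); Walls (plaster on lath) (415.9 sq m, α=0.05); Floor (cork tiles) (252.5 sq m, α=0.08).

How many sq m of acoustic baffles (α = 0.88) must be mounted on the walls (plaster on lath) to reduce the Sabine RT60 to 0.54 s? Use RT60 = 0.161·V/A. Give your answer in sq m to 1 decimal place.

317.3

A₁ = Σ Sᵢαᵢ = 6*0.30 + 252.5*0.77 + 4.2*0.89 + 415.9*0.05 + 252.5*0.08 = 240.958 sabins.
Required A₂ = 0.161·1691.415/0.54 = 504.292 sabins.
ΔA needed = 504.292 − 240.958 = 263.334 sabins.
Net gain per sq m: Δα = 0.88 − 0.05 = 0.83.
Area = ΔA/Δα = 263.334/0.83 = 317.3 sq m.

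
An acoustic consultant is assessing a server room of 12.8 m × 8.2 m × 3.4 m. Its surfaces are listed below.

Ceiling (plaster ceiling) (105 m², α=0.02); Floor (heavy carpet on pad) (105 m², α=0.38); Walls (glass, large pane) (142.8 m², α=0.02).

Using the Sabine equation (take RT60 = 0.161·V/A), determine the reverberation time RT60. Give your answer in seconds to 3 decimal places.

Total absorption A = 105*0.02 + 105*0.38 + 142.8*0.02
  = 2.100 + 39.900 + 2.856 = 44.856 m² sabins.
V = 12.8·8.2·3.4 = 356.864 m³.
T = 0.161 V/A = 0.161·356.864/44.856 = 1.281 s.

1.281 sec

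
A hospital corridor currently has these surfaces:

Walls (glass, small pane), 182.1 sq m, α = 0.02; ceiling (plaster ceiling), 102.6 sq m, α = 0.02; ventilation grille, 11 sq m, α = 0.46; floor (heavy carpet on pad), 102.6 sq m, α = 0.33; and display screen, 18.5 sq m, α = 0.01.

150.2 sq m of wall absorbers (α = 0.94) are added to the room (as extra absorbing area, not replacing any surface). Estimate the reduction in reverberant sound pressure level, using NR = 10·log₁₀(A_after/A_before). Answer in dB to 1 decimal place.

6.2 dB

Summing Sᵢαᵢ: 3.642 + 2.052 + 5.060 + 33.858 + 0.185 → A_before = 44.797 sabins.
Treatment contributes 150.2·0.94 = 141.188 sabins.
A_after = 44.797 + 141.188 = 185.985 sabins.
Reduction = 10 log₁₀(A_after/A_before) = 10 log₁₀(4.1517) = 6.2 dB.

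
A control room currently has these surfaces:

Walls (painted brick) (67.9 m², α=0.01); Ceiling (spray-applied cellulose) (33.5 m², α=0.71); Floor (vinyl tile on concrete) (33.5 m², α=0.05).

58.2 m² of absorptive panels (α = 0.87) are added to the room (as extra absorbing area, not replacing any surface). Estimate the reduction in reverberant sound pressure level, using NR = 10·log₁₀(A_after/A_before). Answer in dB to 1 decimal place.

Summing Sᵢαᵢ: 0.679 + 23.785 + 1.675 → A_before = 26.139 sabins.
Added absorption = 58.2 × 0.87 = 50.634 sabins.
New total A_after = 76.773 sabins.
Reduction = 10 log₁₀(A_after/A_before) = 10 log₁₀(2.9371) = 4.7 dB.

4.7 dB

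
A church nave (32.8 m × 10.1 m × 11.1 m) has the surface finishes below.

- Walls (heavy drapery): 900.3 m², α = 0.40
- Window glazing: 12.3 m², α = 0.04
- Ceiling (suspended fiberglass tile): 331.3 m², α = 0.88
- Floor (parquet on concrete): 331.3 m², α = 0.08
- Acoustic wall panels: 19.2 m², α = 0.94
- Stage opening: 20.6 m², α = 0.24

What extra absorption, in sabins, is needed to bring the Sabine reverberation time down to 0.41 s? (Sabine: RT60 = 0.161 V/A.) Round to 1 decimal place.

742.3 sabins

Summing Sᵢαᵢ: 360.120 + 0.492 + 291.544 + 26.504 + 18.048 + 4.944 → A₁ = 701.652 sabins.
V = 3677.208 m³. Required absorption A₂ = 0.161 × 3677.208 / 0.41 = 1443.977 sabins.
Additional absorption ΔA = 1443.977 − 701.652 = 742.3 sabins.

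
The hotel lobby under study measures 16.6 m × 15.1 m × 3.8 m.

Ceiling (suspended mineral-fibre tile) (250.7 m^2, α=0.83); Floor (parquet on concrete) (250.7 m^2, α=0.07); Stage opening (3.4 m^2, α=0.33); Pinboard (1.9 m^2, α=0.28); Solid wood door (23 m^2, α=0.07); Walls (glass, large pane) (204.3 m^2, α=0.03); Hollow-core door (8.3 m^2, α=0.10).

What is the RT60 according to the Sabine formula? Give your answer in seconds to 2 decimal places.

A = Σ Sᵢαᵢ = 250.7×0.83 + 250.7×0.07 + 3.4×0.33 + 1.9×0.28 + 23×0.07 + 204.3×0.03 + 8.3×0.10 = 235.853 sabins.
Room volume: 952.508 m³.
T = 0.161 V/A = 0.161·952.508/235.853 = 0.65 s.

0.65 sec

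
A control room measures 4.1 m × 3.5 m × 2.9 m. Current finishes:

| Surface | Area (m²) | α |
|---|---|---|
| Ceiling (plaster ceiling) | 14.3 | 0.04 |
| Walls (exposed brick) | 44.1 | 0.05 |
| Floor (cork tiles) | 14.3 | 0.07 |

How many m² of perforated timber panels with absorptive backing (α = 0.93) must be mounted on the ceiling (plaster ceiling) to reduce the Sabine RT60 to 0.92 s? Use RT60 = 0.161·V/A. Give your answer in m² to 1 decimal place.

Summing Sᵢαᵢ: 0.572 + 2.205 + 1.001 → A₁ = 3.778 sabins.
V = 41.615 m³. Target absorption A₂ = 0.161 × 41.615 / 0.92 = 7.283 sabins.
Absorption to add: 7.283 − 3.778 = 3.505 sabins.
Net gain per m²: Δα = 0.93 − 0.04 = 0.89.
Area = ΔA/Δα = 3.505/0.89 = 3.9 m².

3.9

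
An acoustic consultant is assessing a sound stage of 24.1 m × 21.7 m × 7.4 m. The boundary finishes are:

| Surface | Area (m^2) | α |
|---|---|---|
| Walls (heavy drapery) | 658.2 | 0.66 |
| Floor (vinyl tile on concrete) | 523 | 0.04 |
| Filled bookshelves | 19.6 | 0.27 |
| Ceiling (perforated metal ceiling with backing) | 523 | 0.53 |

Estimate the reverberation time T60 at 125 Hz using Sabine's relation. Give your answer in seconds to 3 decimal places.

Equivalent absorption area: A = 658.2×0.66 + 523×0.04 + 19.6×0.27 + 523×0.53 = 737.814 m^2.
Volume V = 24.1 × 21.7 × 7.4 = 3869.978 m³.
Sabine: RT60 = 0.161 × 3869.978 / 737.814 = 0.844 s.

0.844 s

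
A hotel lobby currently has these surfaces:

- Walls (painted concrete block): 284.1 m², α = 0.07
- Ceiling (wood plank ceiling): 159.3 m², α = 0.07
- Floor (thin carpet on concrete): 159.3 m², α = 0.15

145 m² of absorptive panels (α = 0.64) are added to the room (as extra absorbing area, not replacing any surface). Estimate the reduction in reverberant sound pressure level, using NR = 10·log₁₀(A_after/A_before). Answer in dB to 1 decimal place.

4.3 dB

A_before = Σ Sᵢαᵢ = 284.1·0.07 + 159.3·0.07 + 159.3·0.15 = 54.933 sabins.
Added absorption = 145 × 0.64 = 92.800 sabins.
A_after = 54.933 + 92.800 = 147.733 sabins.
Reduction = 10 log₁₀(A_after/A_before) = 10 log₁₀(2.6893) = 4.3 dB.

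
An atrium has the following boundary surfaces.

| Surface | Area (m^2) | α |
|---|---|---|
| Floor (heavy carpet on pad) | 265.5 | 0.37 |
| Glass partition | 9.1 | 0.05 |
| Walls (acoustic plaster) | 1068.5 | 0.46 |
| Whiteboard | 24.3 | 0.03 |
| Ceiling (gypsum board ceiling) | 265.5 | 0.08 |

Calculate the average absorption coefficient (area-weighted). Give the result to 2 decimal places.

0.37

Total surface area S = 1632.9 m^2.
A = 265.5*0.37 + 9.1*0.05 + 1068.5*0.46 + 24.3*0.03 + 265.5*0.08 = 612.169 sabins.
ᾱ = 612.169 / 1632.9 = 0.37.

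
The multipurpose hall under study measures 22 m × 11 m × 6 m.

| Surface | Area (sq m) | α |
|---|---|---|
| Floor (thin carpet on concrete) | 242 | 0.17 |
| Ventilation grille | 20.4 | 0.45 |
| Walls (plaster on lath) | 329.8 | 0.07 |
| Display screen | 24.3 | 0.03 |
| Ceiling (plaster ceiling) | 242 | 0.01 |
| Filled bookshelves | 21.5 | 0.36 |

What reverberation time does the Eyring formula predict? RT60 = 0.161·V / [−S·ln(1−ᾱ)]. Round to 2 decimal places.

Total surface area S = 242 + 20.4 + 329.8 + 24.3 + 242 + 21.5 = 880.0 sq m.
Σ(Sᵢαᵢ) = 242×0.17 + 20.4×0.45 + 329.8×0.07 + 24.3×0.03 + 242×0.01 + 21.5×0.36 = 84.295.
ᾱ = 84.295 / 880.0 = 0.0958.
−S·ln(1−ᾱ) = −880.0 × ln(1 − 0.0958) = 88.620.
V = 22 × 11 × 6 = 1452 m³.
RT60 = 0.161 × 1452 / 88.620 = 2.64 s.

2.64 sec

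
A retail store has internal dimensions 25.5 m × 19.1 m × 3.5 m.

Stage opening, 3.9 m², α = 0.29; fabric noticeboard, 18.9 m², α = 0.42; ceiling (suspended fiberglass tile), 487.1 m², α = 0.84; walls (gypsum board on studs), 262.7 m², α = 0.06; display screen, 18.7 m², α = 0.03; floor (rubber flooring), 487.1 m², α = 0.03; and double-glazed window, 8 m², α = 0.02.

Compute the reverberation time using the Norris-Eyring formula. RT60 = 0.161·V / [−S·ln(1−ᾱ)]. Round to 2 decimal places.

0.50 seconds

S = Σ Sᵢ = 1286.4 m².
Σ(Sᵢαᵢ) = 3.9×0.29 + 18.9×0.42 + 487.1×0.84 + 262.7×0.06 + 18.7×0.03 + 487.1×0.03 + 8×0.02 = 449.329.
Mean coefficient ᾱ = A/S = 0.3493.
−S·ln(1−ᾱ) = −1286.4 × ln(1 − 0.3493) = 552.775.
V = 25.5 × 19.1 × 3.5 = 1704.675 m³.
T = 0.161·V/[−S·ln(1−ᾱ)] = 0.161·1704.675/552.775 = 0.50 s.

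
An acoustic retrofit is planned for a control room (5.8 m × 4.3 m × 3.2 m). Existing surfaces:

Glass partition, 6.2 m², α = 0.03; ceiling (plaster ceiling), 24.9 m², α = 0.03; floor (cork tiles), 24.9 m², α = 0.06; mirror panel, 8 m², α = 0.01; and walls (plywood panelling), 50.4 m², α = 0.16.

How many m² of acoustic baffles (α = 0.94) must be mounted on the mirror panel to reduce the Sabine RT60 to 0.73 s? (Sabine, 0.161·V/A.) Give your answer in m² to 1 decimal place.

Summing Sᵢαᵢ: 0.186 + 0.747 + 1.494 + 0.080 + 8.064 → A₁ = 10.571 sabins.
Required A₂ = 0.161·79.808/0.73 = 17.601 sabins.
ΔA needed = 17.601 − 10.571 = 7.030 sabins.
Net gain per m²: Δα = 0.94 − 0.01 = 0.93.
Area = ΔA/Δα = 7.030/0.93 = 7.6 m².

7.6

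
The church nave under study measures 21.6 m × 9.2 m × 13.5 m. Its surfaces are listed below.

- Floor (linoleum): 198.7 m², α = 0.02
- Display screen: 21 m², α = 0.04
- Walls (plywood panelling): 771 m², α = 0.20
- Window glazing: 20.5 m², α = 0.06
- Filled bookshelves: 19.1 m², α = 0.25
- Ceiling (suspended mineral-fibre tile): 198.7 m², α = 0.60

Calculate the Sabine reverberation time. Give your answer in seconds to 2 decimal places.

1.52 s

Equivalent absorption area: A = 198.7*0.02 + 21*0.04 + 771*0.20 + 20.5*0.06 + 19.1*0.25 + 198.7*0.60 = 284.239 m².
V = 21.6·9.2·13.5 = 2682.72 m³.
RT60 = 0.161 · V / A = 0.161 × 2682.72 / 284.239 = 1.52 s.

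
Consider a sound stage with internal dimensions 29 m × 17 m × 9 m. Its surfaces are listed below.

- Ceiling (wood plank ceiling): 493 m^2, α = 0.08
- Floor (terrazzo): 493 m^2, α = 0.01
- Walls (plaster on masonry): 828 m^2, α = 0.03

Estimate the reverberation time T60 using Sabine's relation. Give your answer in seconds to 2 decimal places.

Equivalent absorption area: A = 493×0.08 + 493×0.01 + 828×0.03 = 69.210 m^2.
V = 29·17·9 = 4437 m³.
Sabine: RT60 = 0.161 × 4437 / 69.210 = 10.32 s.

10.32 s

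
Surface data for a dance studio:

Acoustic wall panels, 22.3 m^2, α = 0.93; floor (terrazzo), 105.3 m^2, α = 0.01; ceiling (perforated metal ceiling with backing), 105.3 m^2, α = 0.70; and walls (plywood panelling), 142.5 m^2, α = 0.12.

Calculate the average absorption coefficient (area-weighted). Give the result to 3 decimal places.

S = Σ Sᵢ = 22.3 + 105.3 + 105.3 + 142.5 = 375.4 m^2.
Weighted sum Σ Sα = 112.602.
ᾱ = A/S = 0.300.

0.300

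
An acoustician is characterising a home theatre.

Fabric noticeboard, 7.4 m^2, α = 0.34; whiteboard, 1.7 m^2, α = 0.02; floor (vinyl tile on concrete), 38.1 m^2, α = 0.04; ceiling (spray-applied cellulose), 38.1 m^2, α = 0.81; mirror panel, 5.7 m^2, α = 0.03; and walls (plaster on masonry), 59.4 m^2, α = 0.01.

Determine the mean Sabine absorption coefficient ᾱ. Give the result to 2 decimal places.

0.24

Total surface area S = 150.4 m^2.
A = 7.4×0.34 + 1.7×0.02 + 38.1×0.04 + 38.1×0.81 + 5.7×0.03 + 59.4×0.01 = 35.700 sabins.
ᾱ = 35.700 / 150.4 = 0.24.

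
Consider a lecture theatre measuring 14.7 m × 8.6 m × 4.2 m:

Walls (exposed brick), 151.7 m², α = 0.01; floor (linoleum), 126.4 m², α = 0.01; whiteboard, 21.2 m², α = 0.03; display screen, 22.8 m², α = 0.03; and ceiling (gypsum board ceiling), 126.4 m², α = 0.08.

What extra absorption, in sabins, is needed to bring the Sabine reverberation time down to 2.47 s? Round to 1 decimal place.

A₁ = Σ Sᵢαᵢ = 151.7·0.01 + 126.4·0.01 + 21.2·0.03 + 22.8·0.03 + 126.4·0.08 = 14.213 sabins.
For T = 2.47 s, need A₂ = 0.161·V/T = 0.161·530.964/2.47 = 34.609 sabins.
Shortfall: 34.609 − 14.213 = 20.4 sabins.

20.4 sabins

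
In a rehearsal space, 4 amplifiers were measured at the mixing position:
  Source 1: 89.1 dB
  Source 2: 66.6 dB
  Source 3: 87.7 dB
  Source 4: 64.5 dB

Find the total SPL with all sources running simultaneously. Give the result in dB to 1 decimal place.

91.5 dB

Sum in the linear (power) domain: Σ 10^(Lᵢ/10) = 10^(89.1/10) + 10^(66.6/10) + 10^(87.7/10) + 10^(64.5/10) = 1.409e+09.
Combined level = 10 log₁₀(1.409e+09) = 91.5 dB.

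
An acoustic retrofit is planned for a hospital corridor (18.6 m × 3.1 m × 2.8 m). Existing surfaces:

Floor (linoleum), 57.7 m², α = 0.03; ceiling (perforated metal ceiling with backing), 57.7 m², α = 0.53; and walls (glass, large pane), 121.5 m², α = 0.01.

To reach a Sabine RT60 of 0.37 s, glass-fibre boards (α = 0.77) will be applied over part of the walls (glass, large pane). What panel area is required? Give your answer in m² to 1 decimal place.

48.3

Summing Sᵢαᵢ: 1.731 + 30.581 + 1.215 → A₁ = 33.527 sabins.
V = 161.448 m³. Target absorption A₂ = 0.161 × 161.448 / 0.37 = 70.252 sabins.
Absorption to add: 70.252 − 33.527 = 36.725 sabins.
Each m² of panel replacing the walls (glass, large pane) adds (0.77 − 0.01) = 0.76 sabins.
Panel area = 36.725 / 0.76 = 48.3 m².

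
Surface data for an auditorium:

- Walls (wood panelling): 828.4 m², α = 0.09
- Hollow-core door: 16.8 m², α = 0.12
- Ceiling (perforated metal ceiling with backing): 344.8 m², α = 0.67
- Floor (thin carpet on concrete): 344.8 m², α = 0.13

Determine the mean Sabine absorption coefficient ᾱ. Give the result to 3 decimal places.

0.230

S = Σ Sᵢ = 828.4 + 16.8 + 344.8 + 344.8 = 1534.8 m².
Σ(Sᵢαᵢ) = 828.4*0.09 + 16.8*0.12 + 344.8*0.67 + 344.8*0.13 = 352.412.
ᾱ = A/S = 0.230.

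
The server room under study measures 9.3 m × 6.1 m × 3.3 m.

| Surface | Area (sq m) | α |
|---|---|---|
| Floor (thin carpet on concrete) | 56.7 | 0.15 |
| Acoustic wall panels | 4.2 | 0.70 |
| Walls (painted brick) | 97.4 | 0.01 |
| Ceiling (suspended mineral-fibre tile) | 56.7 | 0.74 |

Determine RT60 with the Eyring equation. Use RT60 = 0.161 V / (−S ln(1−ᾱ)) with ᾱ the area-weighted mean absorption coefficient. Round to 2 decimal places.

0.48 s

S = Σ Sᵢ = 215.0 sq m.
Absorption A = 56.7×0.15 + 4.2×0.70 + 97.4×0.01 + 56.7×0.74 = 54.377 sabins.
Mean coefficient ᾱ = A/S = 0.2529.
Eyring denominator: −S ln(1−ᾱ) = 62.685.
V = 9.3 × 6.1 × 3.3 = 187.209 m³.
T = 0.161·V/[−S·ln(1−ᾱ)] = 0.161·187.209/62.685 = 0.48 s.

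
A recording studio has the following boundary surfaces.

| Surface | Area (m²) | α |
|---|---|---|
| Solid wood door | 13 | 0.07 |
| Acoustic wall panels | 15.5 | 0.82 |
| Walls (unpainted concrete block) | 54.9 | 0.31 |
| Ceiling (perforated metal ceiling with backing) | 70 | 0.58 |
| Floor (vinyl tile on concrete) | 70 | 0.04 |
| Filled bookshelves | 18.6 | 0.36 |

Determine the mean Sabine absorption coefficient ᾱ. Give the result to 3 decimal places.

0.334

S = Σ Sᵢ = 13 + 15.5 + 54.9 + 70 + 70 + 18.6 = 242.0 m².
Weighted sum Σ Sα = 80.735.
ᾱ = 80.735 / 242.0 = 0.334.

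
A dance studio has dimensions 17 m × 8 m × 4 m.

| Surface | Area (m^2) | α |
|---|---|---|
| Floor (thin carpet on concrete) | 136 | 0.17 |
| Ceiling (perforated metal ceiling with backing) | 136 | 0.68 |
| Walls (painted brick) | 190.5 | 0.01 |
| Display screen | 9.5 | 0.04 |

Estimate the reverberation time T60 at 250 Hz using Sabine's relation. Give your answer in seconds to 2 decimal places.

0.74 sec

A = Σ Sᵢαᵢ = 136*0.17 + 136*0.68 + 190.5*0.01 + 9.5*0.04 = 117.885 sabins.
Volume V = 17 × 8 × 4 = 544 m³.
RT60 = 0.161 · V / A = 0.161 × 544 / 117.885 = 0.74 s.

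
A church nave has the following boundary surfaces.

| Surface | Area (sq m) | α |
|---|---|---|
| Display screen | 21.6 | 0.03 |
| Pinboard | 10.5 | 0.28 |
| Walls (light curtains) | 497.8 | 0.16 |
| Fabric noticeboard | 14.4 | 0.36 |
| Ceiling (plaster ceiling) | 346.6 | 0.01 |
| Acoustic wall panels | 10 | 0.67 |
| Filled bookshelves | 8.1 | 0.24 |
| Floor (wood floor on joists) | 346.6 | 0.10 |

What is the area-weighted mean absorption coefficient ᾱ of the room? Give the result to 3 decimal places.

Total surface area S = 1255.6 sq m.
A = 21.6*0.03 + 10.5*0.28 + 497.8*0.16 + 14.4*0.36 + 346.6*0.01 + 10*0.67 + 8.1*0.24 + 346.6*0.10 = 135.190 sabins.
ᾱ = A/S = 0.108.

0.108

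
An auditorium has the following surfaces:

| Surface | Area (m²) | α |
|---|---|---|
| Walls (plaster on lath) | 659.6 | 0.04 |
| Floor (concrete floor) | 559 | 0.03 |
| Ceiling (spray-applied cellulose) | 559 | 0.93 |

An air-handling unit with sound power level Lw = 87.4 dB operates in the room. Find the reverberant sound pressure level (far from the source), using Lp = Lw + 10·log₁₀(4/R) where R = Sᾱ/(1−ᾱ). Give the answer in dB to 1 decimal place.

64.3 dB

A = 563.024 sabins; S = 1777.6 m².
ᾱ = 563.024/1777.6 = 0.3167; R = Sᾱ/(1−ᾱ) = 563.024/(1−0.3167) = 823.978 m².
Lp = Lw + 10 log₁₀(4/R) = 87.4 -23.14 = 64.3 dB.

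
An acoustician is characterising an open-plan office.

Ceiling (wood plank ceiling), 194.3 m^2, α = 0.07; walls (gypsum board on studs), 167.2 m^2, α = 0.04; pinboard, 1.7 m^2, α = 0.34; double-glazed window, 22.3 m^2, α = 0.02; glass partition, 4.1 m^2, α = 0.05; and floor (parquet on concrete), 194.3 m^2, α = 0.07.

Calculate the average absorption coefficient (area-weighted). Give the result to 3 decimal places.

0.060

S = Σ Sᵢ = 194.3 + 167.2 + 1.7 + 22.3 + 4.1 + 194.3 = 583.9 m^2.
A = 194.3·0.07 + 167.2·0.04 + 1.7·0.34 + 22.3·0.02 + 4.1·0.05 + 194.3·0.07 = 35.119 sabins.
ᾱ = A/S = 0.060.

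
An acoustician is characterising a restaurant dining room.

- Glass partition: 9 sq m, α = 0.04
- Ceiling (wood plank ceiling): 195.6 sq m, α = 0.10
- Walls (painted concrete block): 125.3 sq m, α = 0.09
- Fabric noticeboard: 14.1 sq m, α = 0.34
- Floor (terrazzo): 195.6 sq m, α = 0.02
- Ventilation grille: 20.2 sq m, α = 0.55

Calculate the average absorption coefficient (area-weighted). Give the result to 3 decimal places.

0.091

S = Σ Sᵢ = 9 + 195.6 + 125.3 + 14.1 + 195.6 + 20.2 = 559.8 sq m.
Weighted sum Σ Sα = 51.013.
ᾱ = 51.013 / 559.8 = 0.091.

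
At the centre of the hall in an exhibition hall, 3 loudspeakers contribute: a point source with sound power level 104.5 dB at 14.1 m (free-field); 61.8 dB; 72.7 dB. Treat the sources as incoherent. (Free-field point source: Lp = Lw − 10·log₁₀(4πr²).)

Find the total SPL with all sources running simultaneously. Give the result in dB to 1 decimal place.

75.0 dB

Source at 14.1 m: Lp = 104.5 − 10·log₁₀(4π·14.1²) = 104.5 − 10·log₁₀(2498.320) = 70.5 dB.
Converting to relative power and adding: 10^(70.5/10) + 10^(61.8/10) + 10^(72.7/10) = 3.135e+07.
Combined level = 10 log₁₀(3.135e+07) = 75.0 dB.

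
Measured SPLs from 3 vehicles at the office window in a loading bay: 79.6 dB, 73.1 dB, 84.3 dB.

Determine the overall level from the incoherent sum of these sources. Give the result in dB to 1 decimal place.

Sum in the linear (power) domain: Σ 10^(Lᵢ/10) = 10^(79.6/10) + 10^(73.1/10) + 10^(84.3/10) = 3.808e+08.
Combined level = 10 log₁₀(3.808e+08) = 85.8 dB.

85.8 dB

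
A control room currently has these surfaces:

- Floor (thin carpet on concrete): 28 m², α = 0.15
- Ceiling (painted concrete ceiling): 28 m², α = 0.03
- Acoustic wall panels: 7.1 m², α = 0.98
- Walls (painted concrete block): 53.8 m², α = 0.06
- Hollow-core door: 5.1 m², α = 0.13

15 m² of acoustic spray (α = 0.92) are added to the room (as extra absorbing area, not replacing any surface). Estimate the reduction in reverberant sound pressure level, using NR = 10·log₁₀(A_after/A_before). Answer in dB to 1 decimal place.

2.7 dB

A_before = Σ Sᵢαᵢ = 28×0.15 + 28×0.03 + 7.1×0.98 + 53.8×0.06 + 5.1×0.13 = 15.889 sabins.
Treatment contributes 15·0.92 = 13.800 sabins.
A_after = 15.889 + 13.800 = 29.689 sabins.
NR = 10·log₁₀(29.689/15.889) = 2.7 dB.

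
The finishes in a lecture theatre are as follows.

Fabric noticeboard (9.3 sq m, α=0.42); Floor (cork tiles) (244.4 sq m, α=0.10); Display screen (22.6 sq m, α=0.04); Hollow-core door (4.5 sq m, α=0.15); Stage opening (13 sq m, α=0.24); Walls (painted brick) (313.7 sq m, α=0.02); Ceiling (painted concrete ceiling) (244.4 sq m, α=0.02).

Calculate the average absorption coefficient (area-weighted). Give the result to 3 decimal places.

Total surface area S = 851.9 sq m.
Σ(Sᵢαᵢ) = 9.3×0.42 + 244.4×0.10 + 22.6×0.04 + 4.5×0.15 + 13×0.24 + 313.7×0.02 + 244.4×0.02 = 44.207.
ᾱ = 44.207 / 851.9 = 0.052.

0.052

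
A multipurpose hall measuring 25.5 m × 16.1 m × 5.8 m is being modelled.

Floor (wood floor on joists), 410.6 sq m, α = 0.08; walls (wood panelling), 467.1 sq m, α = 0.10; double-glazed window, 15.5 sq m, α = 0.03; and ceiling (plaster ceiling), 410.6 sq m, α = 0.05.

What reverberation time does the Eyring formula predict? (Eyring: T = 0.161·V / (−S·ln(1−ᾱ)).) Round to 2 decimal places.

3.66 sec

Total surface area S = 410.6 + 467.1 + 15.5 + 410.6 = 1303.8 sq m.
Σ(Sᵢαᵢ) = 410.6·0.08 + 467.1·0.10 + 15.5·0.03 + 410.6·0.05 = 100.553.
ᾱ = 100.553 / 1303.8 = 0.0771.
Eyring denominator: −S ln(1−ᾱ) = 104.610.
V = 25.5 × 16.1 × 5.8 = 2381.19 m³.
T = 0.161·V/[−S·ln(1−ᾱ)] = 0.161·2381.19/104.610 = 3.66 s.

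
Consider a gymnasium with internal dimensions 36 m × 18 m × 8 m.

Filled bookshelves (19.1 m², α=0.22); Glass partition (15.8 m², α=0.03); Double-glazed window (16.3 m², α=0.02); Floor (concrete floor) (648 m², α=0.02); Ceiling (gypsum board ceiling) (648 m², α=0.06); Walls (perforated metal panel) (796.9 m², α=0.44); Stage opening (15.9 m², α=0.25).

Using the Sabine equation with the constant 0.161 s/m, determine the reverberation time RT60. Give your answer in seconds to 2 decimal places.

2.03 sec

Total absorption A = 19.1×0.22 + 15.8×0.03 + 16.3×0.02 + 648×0.02 + 648×0.06 + 796.9×0.44 + 15.9×0.25
  = 4.202 + 0.474 + 0.326 + 12.960 + 38.880 + 350.636 + 3.975 = 411.453 m² sabins.
Room volume: 5184 m³.
RT60 = 0.161 · V / A = 0.161 × 5184 / 411.453 = 2.03 s.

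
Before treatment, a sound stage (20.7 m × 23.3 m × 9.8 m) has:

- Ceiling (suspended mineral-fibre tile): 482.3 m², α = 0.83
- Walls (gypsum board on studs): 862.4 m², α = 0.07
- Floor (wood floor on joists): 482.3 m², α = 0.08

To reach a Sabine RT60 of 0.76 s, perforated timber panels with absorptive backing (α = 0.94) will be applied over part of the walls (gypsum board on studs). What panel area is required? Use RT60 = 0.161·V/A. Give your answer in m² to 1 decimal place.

577.1

Total absorption A₁ = 482.3·0.83 + 862.4·0.07 + 482.3·0.08
  = 400.309 + 60.368 + 38.584 = 499.261 m² sabins.
V = 4726.638 m³. Target absorption A₂ = 0.161 × 4726.638 / 0.76 = 1001.301 sabins.
ΔA needed = 1001.301 − 499.261 = 502.040 sabins.
Net gain per m²: Δα = 0.94 − 0.07 = 0.87.
Area = ΔA/Δα = 502.040/0.87 = 577.1 m².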